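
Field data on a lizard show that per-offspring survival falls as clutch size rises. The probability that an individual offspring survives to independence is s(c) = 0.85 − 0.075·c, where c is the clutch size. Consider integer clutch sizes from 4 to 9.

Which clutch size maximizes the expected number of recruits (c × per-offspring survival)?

6

Expected recruits = c × s(c):
  c=4: 4 × 0.550 = 2.200
  c=5: 5 × 0.475 = 2.375
  c=6: 6 × 0.400 = 2.400
  c=7: 7 × 0.325 = 2.275
  c=8: 8 × 0.250 = 2.000
  c=9: 9 × 0.175 = 1.575
Maximum at c = 6 (2.400 recruits).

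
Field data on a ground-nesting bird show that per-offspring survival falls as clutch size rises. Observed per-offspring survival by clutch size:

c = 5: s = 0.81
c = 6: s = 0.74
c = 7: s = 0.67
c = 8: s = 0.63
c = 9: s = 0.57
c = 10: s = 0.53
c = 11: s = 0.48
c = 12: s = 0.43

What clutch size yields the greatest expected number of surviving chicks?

Expected surviving chicks = c × s(c):
  c=5: 5 × 0.81 = 4.050
  c=6: 6 × 0.74 = 4.440
  c=7: 7 × 0.67 = 4.690
  c=8: 8 × 0.63 = 5.040
  c=9: 9 × 0.57 = 5.130
  c=10: 10 × 0.53 = 5.300
  c=11: 11 × 0.48 = 5.280
  c=12: 12 × 0.43 = 5.160
Maximum at c = 10 (5.300 surviving chicks).

10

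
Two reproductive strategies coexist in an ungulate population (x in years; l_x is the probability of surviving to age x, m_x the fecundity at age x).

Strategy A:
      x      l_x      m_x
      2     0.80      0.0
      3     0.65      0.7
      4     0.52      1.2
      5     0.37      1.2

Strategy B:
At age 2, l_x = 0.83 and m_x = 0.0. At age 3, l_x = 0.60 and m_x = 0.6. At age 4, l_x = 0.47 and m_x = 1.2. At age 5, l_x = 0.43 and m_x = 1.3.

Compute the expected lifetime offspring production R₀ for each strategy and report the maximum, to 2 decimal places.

1.52

Strategy A: R₀ = 0.80×0.0 + 0.65×0.7 + 0.52×1.2 + 0.37×1.2 = 1.5230
Strategy B: R₀ = 0.83×0.0 + 0.60×0.6 + 0.47×1.2 + 0.43×1.3 = 1.4830
Highest R₀: strategy A with 1.5230.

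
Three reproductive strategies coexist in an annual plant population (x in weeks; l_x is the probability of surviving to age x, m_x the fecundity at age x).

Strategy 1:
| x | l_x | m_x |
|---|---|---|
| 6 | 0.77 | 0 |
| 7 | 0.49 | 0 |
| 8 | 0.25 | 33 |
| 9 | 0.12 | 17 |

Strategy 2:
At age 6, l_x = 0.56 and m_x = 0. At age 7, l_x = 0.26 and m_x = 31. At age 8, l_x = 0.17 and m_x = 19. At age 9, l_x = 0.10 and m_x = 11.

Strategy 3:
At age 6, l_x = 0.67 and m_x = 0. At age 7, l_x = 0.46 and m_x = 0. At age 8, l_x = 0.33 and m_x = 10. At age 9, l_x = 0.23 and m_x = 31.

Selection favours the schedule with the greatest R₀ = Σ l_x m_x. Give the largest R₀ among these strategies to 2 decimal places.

Strategy 1: R₀ = 0.77×0 + 0.49×0 + 0.25×33 + 0.12×17 = 10.2900
Strategy 2: R₀ = 0.56×0 + 0.26×31 + 0.17×19 + 0.10×11 = 12.3900
Strategy 3: R₀ = 0.67×0 + 0.46×0 + 0.33×10 + 0.23×31 = 10.4300
Highest R₀: strategy 2 with 12.3900.

12.39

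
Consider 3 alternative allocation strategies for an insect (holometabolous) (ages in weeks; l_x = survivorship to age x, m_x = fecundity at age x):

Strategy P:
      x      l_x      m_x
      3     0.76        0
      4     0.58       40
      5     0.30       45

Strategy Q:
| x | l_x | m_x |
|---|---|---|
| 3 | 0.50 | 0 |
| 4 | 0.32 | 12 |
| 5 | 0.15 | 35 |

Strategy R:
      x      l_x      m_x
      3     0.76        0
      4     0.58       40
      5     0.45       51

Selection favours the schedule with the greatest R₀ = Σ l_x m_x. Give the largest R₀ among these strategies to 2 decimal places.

46.15

Strategy P: R₀ = 0.76×0 + 0.58×40 + 0.30×45 = 36.7000
Strategy Q: R₀ = 0.50×0 + 0.32×12 + 0.15×35 = 9.0900
Strategy R: R₀ = 0.76×0 + 0.58×40 + 0.45×51 = 46.1500
Highest R₀: strategy R with 46.1500.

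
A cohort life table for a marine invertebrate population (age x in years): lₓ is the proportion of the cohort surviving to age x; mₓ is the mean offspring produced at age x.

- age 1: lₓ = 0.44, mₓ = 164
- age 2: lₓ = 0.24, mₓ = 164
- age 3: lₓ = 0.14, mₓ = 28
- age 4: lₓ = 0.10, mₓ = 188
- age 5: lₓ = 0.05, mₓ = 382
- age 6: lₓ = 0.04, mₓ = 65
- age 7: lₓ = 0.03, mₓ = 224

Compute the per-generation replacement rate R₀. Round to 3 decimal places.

162.660

R₀ = Σ lₓ mₓ:
  age 1: 0.44 × 164 = 72.1600
  age 2: 0.24 × 164 = 39.3600
  age 3: 0.14 × 28 = 3.9200
  age 4: 0.10 × 188 = 18.8000
  age 5: 0.05 × 382 = 19.1000
  age 6: 0.04 × 65 = 2.6000
  age 7: 0.03 × 224 = 6.7200
R₀ = 72.1600 + 39.3600 + 3.9200 + 18.8000 + 19.1000 + 2.6000 + 6.7200 = 162.6600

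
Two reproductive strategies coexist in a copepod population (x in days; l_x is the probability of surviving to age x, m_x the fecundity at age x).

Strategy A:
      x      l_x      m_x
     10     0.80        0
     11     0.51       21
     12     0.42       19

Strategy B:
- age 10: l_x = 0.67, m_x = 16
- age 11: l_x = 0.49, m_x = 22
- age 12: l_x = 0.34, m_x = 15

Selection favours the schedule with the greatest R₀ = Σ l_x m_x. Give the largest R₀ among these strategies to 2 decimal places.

26.60

Strategy A: R₀ = 0.80×0 + 0.51×21 + 0.42×19 = 18.6900
Strategy B: R₀ = 0.67×16 + 0.49×22 + 0.34×15 = 26.6000
Highest R₀: strategy B with 26.6000.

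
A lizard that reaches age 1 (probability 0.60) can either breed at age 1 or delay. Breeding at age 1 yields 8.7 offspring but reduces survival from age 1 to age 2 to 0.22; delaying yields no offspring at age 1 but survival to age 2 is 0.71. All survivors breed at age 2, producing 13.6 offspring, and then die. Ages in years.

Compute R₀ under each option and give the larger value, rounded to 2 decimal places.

breed at age 1: R₀ = 0.60 × (8.7 + 0.22 × 13.6) = 0.60 × 11.6920 = 7.0152
delay to age 2: R₀ = 0.60 × (0.71 × 13.6) = 0.60 × 9.6560 = 5.7936
Higher: breed at age 1 (7.0152).

7.02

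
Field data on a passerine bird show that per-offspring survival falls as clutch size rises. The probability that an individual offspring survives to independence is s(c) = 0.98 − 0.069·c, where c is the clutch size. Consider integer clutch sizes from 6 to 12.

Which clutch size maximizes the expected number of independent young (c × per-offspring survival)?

Expected independent young = c × s(c):
  c=6: 6 × 0.566 = 3.396
  c=7: 7 × 0.497 = 3.479
  c=8: 8 × 0.428 = 3.424
  c=9: 9 × 0.359 = 3.231
  c=10: 10 × 0.290 = 2.900
  c=11: 11 × 0.221 = 2.431
  c=12: 12 × 0.152 = 1.824
Maximum at c = 7 (3.479 independent young).

7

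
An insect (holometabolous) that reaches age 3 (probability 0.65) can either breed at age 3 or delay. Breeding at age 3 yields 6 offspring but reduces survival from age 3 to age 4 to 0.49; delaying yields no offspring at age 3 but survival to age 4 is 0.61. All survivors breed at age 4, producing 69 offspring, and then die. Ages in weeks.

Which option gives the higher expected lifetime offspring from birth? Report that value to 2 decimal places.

breed at age 3: R₀ = 0.65 × (6 + 0.49 × 69) = 0.65 × 39.8100 = 25.8765
delay to age 4: R₀ = 0.65 × (0.61 × 69) = 0.65 × 42.0900 = 27.3585
Higher: delay to age 4 (27.3585).

27.36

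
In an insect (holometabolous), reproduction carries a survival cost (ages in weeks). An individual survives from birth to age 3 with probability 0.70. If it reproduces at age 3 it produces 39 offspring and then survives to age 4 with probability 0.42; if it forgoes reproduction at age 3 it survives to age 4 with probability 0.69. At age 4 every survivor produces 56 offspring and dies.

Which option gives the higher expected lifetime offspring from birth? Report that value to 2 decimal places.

43.76

breed at age 3: R₀ = 0.70 × (39 + 0.42 × 56) = 0.70 × 62.5200 = 43.7640
delay to age 4: R₀ = 0.70 × (0.69 × 56) = 0.70 × 38.6400 = 27.0480
Higher: breed at age 3 (43.7640).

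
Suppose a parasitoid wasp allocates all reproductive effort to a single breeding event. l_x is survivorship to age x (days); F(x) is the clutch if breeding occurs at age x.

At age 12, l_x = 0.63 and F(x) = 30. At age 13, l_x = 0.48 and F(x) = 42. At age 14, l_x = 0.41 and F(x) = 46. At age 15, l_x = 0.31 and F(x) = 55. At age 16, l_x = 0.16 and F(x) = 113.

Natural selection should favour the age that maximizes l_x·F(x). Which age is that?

13

Expected offspring if breeding at age x = l_x × F(x):
  age 12: 0.63 × 30 = 18.900
  age 13: 0.48 × 42 = 20.160
  age 14: 0.41 × 46 = 18.860
  age 15: 0.31 × 55 = 17.050
  age 16: 0.16 × 113 = 18.080
Maximum at age 13 (20.160).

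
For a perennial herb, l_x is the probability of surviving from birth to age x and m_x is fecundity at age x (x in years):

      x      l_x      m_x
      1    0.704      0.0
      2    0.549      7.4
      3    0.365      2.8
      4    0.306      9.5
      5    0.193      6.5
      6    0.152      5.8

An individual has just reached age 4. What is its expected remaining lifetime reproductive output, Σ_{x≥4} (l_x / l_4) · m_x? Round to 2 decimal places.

16.48

l_4 = 0.306. Conditional survival from age 4 to x is l_x / l_4.
  x=4: (0.306/0.306) × 9.5 = 9.5000
  x=5: (0.193/0.306) × 6.5 = 4.0997
  x=6: (0.152/0.306) × 5.8 = 2.8810
Sum = 9.5000 + 4.0997 + 2.8810 = 16.4807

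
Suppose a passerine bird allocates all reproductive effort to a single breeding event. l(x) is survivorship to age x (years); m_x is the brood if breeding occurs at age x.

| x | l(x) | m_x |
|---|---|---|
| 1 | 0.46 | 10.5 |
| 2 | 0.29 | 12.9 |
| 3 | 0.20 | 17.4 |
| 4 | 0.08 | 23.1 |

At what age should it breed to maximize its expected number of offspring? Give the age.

1

Expected offspring if breeding at age x = l(x) × m_x:
  age 1: 0.46 × 10.5 = 4.830
  age 2: 0.29 × 12.9 = 3.741
  age 3: 0.20 × 17.4 = 3.480
  age 4: 0.08 × 23.1 = 1.848
Maximum at age 1 (4.830).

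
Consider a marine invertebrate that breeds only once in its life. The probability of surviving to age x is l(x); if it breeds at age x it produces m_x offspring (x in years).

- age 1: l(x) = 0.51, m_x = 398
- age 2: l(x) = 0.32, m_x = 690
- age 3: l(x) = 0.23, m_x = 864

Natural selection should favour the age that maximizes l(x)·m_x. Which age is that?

Expected offspring if breeding at age x = l(x) × m_x:
  age 1: 0.51 × 398 = 202.980
  age 2: 0.32 × 690 = 220.800
  age 3: 0.23 × 864 = 198.720
Maximum at age 2 (220.800).

2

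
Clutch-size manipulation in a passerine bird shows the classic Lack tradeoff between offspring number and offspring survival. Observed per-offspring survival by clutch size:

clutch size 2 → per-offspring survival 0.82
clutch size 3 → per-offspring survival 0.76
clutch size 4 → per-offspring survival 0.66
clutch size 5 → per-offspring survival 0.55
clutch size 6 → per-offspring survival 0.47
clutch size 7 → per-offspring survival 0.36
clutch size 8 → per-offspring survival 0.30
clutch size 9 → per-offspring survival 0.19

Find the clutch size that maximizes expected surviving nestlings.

Expected surviving nestlings = c × s(c):
  c=2: 2 × 0.82 = 1.640
  c=3: 3 × 0.76 = 2.280
  c=4: 4 × 0.66 = 2.640
  c=5: 5 × 0.55 = 2.750
  c=6: 6 × 0.47 = 2.820
  c=7: 7 × 0.36 = 2.520
  c=8: 8 × 0.30 = 2.400
  c=9: 9 × 0.19 = 1.710
Maximum at c = 6 (2.820 surviving nestlings).

6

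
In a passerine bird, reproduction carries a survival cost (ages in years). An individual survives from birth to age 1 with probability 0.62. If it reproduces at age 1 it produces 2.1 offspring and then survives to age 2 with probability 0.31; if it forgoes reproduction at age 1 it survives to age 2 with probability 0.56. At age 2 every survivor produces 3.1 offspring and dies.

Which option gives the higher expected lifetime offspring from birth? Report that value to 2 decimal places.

breed at age 1: R₀ = 0.62 × (2.1 + 0.31 × 3.1) = 0.62 × 3.0610 = 1.8978
delay to age 2: R₀ = 0.62 × (0.56 × 3.1) = 0.62 × 1.7360 = 1.0763
Higher: breed at age 1 (1.8978).

1.90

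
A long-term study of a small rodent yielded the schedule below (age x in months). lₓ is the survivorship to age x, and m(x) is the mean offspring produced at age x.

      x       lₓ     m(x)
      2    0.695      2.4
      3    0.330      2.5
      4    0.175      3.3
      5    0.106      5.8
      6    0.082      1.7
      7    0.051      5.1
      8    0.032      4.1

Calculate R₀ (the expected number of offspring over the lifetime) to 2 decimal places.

4.22

R₀ = Σ lₓ m(x):
  age 2: 0.695 × 2.4 = 1.6680
  age 3: 0.330 × 2.5 = 0.8250
  age 4: 0.175 × 3.3 = 0.5775
  age 5: 0.106 × 5.8 = 0.6148
  age 6: 0.082 × 1.7 = 0.1394
  age 7: 0.051 × 5.1 = 0.2601
  age 8: 0.032 × 4.1 = 0.1312
R₀ = 1.6680 + 0.8250 + 0.5775 + 0.6148 + 0.1394 + 0.2601 + 0.1312 = 4.2160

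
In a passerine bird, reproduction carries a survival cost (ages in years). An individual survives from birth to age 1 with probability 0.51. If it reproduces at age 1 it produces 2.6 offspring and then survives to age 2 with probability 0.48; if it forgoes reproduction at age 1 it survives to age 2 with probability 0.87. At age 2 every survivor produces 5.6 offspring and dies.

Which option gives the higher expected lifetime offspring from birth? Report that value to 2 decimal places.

2.70

breed at age 1: R₀ = 0.51 × (2.6 + 0.48 × 5.6) = 0.51 × 5.2880 = 2.6969
delay to age 2: R₀ = 0.51 × (0.87 × 5.6) = 0.51 × 4.8720 = 2.4847
Higher: breed at age 1 (2.6969).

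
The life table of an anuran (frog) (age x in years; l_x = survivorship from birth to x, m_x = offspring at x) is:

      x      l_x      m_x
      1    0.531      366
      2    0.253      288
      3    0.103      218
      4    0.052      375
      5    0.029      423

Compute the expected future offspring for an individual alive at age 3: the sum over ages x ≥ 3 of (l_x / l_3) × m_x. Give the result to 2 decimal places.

l_3 = 0.103. Conditional survival from age 3 to x is l_x / l_3.
  x=3: (0.103/0.103) × 218 = 218.0000
  x=4: (0.052/0.103) × 375 = 189.3204
  x=5: (0.029/0.103) × 423 = 119.0971
Sum = 218.0000 + 189.3204 + 119.0971 = 526.4175

526.42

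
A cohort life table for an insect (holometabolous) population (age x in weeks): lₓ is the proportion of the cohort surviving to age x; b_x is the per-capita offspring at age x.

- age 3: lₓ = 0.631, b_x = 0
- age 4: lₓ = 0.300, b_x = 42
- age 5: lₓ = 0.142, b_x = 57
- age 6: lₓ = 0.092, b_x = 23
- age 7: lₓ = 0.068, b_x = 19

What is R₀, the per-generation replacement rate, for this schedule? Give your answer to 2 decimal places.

24.10

R₀ = Σ lₓ b_x:
  age 3: 0.631 × 0 = 0.0000
  age 4: 0.300 × 42 = 12.6000
  age 5: 0.142 × 57 = 8.0940
  age 6: 0.092 × 23 = 2.1160
  age 7: 0.068 × 19 = 1.2920
R₀ = 0.0000 + 12.6000 + 8.0940 + 2.1160 + 1.2920 = 24.1020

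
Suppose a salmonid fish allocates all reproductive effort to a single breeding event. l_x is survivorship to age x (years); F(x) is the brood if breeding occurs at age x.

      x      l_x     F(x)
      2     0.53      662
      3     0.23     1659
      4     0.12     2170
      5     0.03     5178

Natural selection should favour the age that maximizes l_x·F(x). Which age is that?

Expected offspring if breeding at age x = l_x × F(x):
  age 2: 0.53 × 662 = 350.860
  age 3: 0.23 × 1659 = 381.570
  age 4: 0.12 × 2170 = 260.400
  age 5: 0.03 × 5178 = 155.340
Maximum at age 3 (381.570).

3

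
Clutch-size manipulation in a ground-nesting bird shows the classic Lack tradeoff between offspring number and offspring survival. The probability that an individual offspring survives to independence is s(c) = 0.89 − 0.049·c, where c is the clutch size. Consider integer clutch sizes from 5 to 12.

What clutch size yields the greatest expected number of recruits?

Expected recruits = c × s(c):
  c=5: 5 × 0.645 = 3.225
  c=6: 6 × 0.596 = 3.576
  c=7: 7 × 0.547 = 3.829
  c=8: 8 × 0.498 = 3.984
  c=9: 9 × 0.449 = 4.041
  c=10: 10 × 0.400 = 4.000
  c=11: 11 × 0.351 = 3.861
  c=12: 12 × 0.302 = 3.624
Maximum at c = 9 (4.041 recruits).

9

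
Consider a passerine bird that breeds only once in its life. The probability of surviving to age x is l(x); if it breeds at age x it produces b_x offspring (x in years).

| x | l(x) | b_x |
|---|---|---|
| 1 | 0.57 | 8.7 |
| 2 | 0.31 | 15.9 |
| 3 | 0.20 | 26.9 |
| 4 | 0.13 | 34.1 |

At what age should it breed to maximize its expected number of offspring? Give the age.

3

Expected offspring if breeding at age x = l(x) × b_x:
  age 1: 0.57 × 8.7 = 4.959
  age 2: 0.31 × 15.9 = 4.929
  age 3: 0.20 × 26.9 = 5.380
  age 4: 0.13 × 34.1 = 4.433
Maximum at age 3 (5.380).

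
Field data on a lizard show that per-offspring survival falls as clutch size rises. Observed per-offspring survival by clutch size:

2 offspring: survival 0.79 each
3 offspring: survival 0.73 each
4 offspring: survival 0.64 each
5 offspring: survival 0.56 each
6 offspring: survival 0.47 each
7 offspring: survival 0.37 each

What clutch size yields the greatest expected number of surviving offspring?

Expected surviving offspring = c × s(c):
  c=2: 2 × 0.79 = 1.580
  c=3: 3 × 0.73 = 2.190
  c=4: 4 × 0.64 = 2.560
  c=5: 5 × 0.56 = 2.800
  c=6: 6 × 0.47 = 2.820
  c=7: 7 × 0.37 = 2.590
Maximum at c = 6 (2.820 surviving offspring).

6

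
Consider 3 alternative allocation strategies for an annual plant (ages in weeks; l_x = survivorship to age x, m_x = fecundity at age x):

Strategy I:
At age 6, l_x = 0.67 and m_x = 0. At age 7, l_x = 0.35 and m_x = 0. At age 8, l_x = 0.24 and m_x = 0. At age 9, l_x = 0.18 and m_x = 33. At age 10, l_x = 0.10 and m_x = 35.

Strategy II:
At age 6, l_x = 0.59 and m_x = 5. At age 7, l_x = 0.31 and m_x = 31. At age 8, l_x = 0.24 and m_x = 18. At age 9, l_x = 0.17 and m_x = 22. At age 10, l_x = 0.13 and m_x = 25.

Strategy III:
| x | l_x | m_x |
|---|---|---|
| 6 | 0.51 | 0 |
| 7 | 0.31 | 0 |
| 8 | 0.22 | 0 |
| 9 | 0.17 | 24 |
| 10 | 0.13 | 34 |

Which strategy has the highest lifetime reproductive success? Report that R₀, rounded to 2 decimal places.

23.87

Strategy I: R₀ = 0.67×0 + 0.35×0 + 0.24×0 + 0.18×33 + 0.10×35 = 9.4400
Strategy II: R₀ = 0.59×5 + 0.31×31 + 0.24×18 + 0.17×22 + 0.13×25 = 23.8700
Strategy III: R₀ = 0.51×0 + 0.31×0 + 0.22×0 + 0.17×24 + 0.13×34 = 8.5000
Highest R₀: strategy II with 23.8700.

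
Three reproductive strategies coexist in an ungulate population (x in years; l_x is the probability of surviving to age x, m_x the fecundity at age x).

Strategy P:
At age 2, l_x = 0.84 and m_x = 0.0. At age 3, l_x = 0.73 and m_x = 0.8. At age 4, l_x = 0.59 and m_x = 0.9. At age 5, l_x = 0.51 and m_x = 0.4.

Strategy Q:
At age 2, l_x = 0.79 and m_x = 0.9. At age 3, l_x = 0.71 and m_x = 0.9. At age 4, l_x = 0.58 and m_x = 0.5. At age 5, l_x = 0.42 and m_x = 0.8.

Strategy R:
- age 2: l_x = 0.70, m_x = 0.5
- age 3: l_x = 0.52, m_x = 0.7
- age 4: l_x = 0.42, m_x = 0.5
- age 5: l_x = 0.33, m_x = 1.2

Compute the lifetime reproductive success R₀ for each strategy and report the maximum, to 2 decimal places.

1.98

Strategy P: R₀ = 0.84×0.0 + 0.73×0.8 + 0.59×0.9 + 0.51×0.4 = 1.3190
Strategy Q: R₀ = 0.79×0.9 + 0.71×0.9 + 0.58×0.5 + 0.42×0.8 = 1.9760
Strategy R: R₀ = 0.70×0.5 + 0.52×0.7 + 0.42×0.5 + 0.33×1.2 = 1.3200
Highest R₀: strategy Q with 1.9760.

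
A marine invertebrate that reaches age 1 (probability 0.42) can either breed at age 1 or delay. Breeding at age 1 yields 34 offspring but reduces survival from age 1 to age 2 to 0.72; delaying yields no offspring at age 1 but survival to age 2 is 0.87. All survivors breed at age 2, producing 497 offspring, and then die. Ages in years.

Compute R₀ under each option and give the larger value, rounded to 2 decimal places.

181.60

breed at age 1: R₀ = 0.42 × (34 + 0.72 × 497) = 0.42 × 391.8400 = 164.5728
delay to age 2: R₀ = 0.42 × (0.87 × 497) = 0.42 × 432.3900 = 181.6038
Higher: delay to age 2 (181.6038).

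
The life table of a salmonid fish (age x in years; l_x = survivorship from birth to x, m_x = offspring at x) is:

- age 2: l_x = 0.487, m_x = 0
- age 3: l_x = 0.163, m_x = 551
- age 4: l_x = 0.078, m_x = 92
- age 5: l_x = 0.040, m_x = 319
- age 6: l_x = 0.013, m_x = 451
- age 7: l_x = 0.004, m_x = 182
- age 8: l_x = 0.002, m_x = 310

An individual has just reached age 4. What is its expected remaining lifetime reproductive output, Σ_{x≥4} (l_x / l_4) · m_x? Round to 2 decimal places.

l_4 = 0.078. Conditional survival from age 4 to x is l_x / l_4.
  x=4: (0.078/0.078) × 92 = 92.0000
  x=5: (0.040/0.078) × 319 = 163.5897
  x=6: (0.013/0.078) × 451 = 75.1667
  x=7: (0.004/0.078) × 182 = 9.3333
  x=8: (0.002/0.078) × 310 = 7.9487
Sum = 92.0000 + 163.5897 + 75.1667 + 9.3333 + 7.9487 = 348.0385

348.04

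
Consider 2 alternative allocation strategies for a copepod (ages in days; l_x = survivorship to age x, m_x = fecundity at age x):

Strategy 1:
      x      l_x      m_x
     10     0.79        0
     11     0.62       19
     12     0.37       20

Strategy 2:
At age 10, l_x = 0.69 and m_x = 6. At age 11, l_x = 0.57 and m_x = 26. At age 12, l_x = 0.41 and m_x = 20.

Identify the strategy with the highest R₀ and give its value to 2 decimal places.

27.16

Strategy 1: R₀ = 0.79×0 + 0.62×19 + 0.37×20 = 19.1800
Strategy 2: R₀ = 0.69×6 + 0.57×26 + 0.41×20 = 27.1600
Highest R₀: strategy 2 with 27.1600.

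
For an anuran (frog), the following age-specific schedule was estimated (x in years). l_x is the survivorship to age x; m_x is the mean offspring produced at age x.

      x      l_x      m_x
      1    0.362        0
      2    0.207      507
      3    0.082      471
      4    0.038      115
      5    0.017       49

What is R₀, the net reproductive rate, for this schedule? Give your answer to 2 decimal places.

R₀ = Σ l_x m_x:
  age 1: 0.362 × 0 = 0.0000
  age 2: 0.207 × 507 = 104.9490
  age 3: 0.082 × 471 = 38.6220
  age 4: 0.038 × 115 = 4.3700
  age 5: 0.017 × 49 = 0.8330
R₀ = 0.0000 + 104.9490 + 38.6220 + 4.3700 + 0.8330 = 148.7740

148.77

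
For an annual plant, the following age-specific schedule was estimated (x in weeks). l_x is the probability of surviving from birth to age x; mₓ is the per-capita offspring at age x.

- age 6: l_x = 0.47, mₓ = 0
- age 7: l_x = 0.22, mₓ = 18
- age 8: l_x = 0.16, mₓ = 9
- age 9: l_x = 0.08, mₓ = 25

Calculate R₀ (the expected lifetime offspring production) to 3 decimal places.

R₀ = Σ l_x mₓ:
  age 6: 0.47 × 0 = 0.0000
  age 7: 0.22 × 18 = 3.9600
  age 8: 0.16 × 9 = 1.4400
  age 9: 0.08 × 25 = 2.0000
R₀ = 0.0000 + 3.9600 + 1.4400 + 2.0000 = 7.4000

7.400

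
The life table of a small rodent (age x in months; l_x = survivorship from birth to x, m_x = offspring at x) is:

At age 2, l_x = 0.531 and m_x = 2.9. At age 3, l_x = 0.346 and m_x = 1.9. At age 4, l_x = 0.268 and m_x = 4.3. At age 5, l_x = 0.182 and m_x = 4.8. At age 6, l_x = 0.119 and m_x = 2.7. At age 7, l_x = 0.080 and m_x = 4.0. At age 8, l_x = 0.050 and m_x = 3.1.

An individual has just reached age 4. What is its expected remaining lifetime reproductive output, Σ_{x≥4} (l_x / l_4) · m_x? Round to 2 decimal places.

10.53

l_4 = 0.268. Conditional survival from age 4 to x is l_x / l_4.
  x=4: (0.268/0.268) × 4.3 = 4.3000
  x=5: (0.182/0.268) × 4.8 = 3.2597
  x=6: (0.119/0.268) × 2.7 = 1.1989
  x=7: (0.080/0.268) × 4.0 = 1.1940
  x=8: (0.050/0.268) × 3.1 = 0.5784
Sum = 4.3000 + 3.2597 + 1.1989 + 1.1940 + 0.5784 = 10.5310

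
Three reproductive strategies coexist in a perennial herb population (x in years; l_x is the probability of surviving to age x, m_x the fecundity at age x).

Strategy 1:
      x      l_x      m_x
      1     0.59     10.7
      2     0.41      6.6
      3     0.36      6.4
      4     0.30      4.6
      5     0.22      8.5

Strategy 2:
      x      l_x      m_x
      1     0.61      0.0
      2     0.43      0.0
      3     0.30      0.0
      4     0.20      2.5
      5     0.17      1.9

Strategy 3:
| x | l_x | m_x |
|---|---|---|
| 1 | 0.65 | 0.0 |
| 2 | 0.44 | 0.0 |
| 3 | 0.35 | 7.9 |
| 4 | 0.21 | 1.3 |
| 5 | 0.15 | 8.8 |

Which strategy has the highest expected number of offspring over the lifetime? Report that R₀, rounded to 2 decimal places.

Strategy 1: R₀ = 0.59×10.7 + 0.41×6.6 + 0.36×6.4 + 0.30×4.6 + 0.22×8.5 = 14.5730
Strategy 2: R₀ = 0.61×0.0 + 0.43×0.0 + 0.30×0.0 + 0.20×2.5 + 0.17×1.9 = 0.8230
Strategy 3: R₀ = 0.65×0.0 + 0.44×0.0 + 0.35×7.9 + 0.21×1.3 + 0.15×8.8 = 4.3580
Highest R₀: strategy 1 with 14.5730.

14.57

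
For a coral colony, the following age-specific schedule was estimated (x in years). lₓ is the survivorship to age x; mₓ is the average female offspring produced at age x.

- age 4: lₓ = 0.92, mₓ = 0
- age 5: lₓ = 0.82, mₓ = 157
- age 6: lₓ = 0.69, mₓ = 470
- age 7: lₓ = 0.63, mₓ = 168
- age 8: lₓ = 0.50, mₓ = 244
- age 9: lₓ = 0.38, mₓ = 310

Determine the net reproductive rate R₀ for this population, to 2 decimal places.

798.68

R₀ = Σ lₓ mₓ:
  age 4: 0.92 × 0 = 0.0000
  age 5: 0.82 × 157 = 128.7400
  age 6: 0.69 × 470 = 324.3000
  age 7: 0.63 × 168 = 105.8400
  age 8: 0.50 × 244 = 122.0000
  age 9: 0.38 × 310 = 117.8000
R₀ = 0.0000 + 128.7400 + 324.3000 + 105.8400 + 122.0000 + 117.8000 = 798.6800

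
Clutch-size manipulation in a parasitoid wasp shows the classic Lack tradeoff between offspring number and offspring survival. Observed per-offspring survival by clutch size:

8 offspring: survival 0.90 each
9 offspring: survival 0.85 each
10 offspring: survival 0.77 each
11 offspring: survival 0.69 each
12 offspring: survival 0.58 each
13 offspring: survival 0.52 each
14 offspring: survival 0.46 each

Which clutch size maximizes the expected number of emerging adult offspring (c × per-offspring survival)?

10

Expected emerging adult offspring = c × s(c):
  c=8: 8 × 0.90 = 7.200
  c=9: 9 × 0.85 = 7.650
  c=10: 10 × 0.77 = 7.700
  c=11: 11 × 0.69 = 7.590
  c=12: 12 × 0.58 = 6.960
  c=13: 13 × 0.52 = 6.760
  c=14: 14 × 0.46 = 6.440
Maximum at c = 10 (7.700 emerging adult offspring).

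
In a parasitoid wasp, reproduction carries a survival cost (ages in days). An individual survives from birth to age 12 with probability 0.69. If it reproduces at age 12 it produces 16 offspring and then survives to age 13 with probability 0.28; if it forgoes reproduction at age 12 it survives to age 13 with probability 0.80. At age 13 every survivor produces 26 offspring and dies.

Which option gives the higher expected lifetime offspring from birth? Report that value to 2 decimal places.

16.06

breed at age 12: R₀ = 0.69 × (16 + 0.28 × 26) = 0.69 × 23.2800 = 16.0632
delay to age 13: R₀ = 0.69 × (0.80 × 26) = 0.69 × 20.8000 = 14.3520
Higher: breed at age 12 (16.0632).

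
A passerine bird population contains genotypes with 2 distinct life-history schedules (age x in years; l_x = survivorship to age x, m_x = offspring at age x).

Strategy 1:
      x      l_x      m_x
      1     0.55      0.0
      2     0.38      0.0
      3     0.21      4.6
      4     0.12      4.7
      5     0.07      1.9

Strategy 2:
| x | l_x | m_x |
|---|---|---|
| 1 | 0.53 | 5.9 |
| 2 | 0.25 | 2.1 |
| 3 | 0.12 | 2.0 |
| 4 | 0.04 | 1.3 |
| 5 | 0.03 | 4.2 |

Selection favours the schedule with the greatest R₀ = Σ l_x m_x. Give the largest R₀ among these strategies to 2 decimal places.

Strategy 1: R₀ = 0.55×0.0 + 0.38×0.0 + 0.21×4.6 + 0.12×4.7 + 0.07×1.9 = 1.6630
Strategy 2: R₀ = 0.53×5.9 + 0.25×2.1 + 0.12×2.0 + 0.04×1.3 + 0.03×4.2 = 4.0700
Highest R₀: strategy 2 with 4.0700.

4.07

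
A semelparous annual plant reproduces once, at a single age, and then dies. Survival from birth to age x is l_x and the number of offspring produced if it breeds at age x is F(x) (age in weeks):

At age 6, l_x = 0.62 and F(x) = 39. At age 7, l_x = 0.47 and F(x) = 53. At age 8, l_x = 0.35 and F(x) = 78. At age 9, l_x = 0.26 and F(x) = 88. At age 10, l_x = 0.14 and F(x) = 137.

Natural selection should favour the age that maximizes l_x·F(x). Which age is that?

Expected offspring if breeding at age x = l_x × F(x):
  age 6: 0.62 × 39 = 24.180
  age 7: 0.47 × 53 = 24.910
  age 8: 0.35 × 78 = 27.300
  age 9: 0.26 × 88 = 22.880
  age 10: 0.14 × 137 = 19.180
Maximum at age 8 (27.300).

8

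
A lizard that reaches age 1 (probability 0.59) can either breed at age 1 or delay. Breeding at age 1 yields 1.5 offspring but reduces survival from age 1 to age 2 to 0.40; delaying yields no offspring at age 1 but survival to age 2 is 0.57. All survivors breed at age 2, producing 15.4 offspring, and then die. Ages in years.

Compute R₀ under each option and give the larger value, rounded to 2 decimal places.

5.18

breed at age 1: R₀ = 0.59 × (1.5 + 0.40 × 15.4) = 0.59 × 7.6600 = 4.5194
delay to age 2: R₀ = 0.59 × (0.57 × 15.4) = 0.59 × 8.7780 = 5.1790
Higher: delay to age 2 (5.1790).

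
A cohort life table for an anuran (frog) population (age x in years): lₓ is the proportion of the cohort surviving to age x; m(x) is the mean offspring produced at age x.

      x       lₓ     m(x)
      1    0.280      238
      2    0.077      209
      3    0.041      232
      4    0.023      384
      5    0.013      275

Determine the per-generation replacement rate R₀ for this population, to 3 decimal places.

R₀ = Σ lₓ m(x):
  age 1: 0.280 × 238 = 66.6400
  age 2: 0.077 × 209 = 16.0930
  age 3: 0.041 × 232 = 9.5120
  age 4: 0.023 × 384 = 8.8320
  age 5: 0.013 × 275 = 3.5750
R₀ = 66.6400 + 16.0930 + 9.5120 + 8.8320 + 3.5750 = 104.6520

104.652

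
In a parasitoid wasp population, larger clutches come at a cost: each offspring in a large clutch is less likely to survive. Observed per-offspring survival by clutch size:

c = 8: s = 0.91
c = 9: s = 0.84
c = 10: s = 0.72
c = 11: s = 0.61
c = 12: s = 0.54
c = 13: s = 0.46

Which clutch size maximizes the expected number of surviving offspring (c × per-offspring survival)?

9

Expected surviving offspring = c × s(c):
  c=8: 8 × 0.91 = 7.280
  c=9: 9 × 0.84 = 7.560
  c=10: 10 × 0.72 = 7.200
  c=11: 11 × 0.61 = 6.710
  c=12: 12 × 0.54 = 6.480
  c=13: 13 × 0.46 = 5.980
Maximum at c = 9 (7.560 surviving offspring).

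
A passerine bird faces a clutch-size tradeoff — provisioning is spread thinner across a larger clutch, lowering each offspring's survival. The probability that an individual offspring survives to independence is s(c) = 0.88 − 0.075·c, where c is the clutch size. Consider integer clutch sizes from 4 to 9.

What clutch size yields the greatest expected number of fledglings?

6

Expected fledglings = c × s(c):
  c=4: 4 × 0.580 = 2.320
  c=5: 5 × 0.505 = 2.525
  c=6: 6 × 0.430 = 2.580
  c=7: 7 × 0.355 = 2.485
  c=8: 8 × 0.280 = 2.240
  c=9: 9 × 0.205 = 1.845
Maximum at c = 6 (2.580 fledglings).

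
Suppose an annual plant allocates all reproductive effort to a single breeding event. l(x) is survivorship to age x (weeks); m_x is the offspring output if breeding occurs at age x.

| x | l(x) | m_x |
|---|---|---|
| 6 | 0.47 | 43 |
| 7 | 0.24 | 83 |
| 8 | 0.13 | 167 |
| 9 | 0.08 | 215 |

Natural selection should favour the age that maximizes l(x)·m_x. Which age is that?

8

Expected offspring if breeding at age x = l(x) × m_x:
  age 6: 0.47 × 43 = 20.210
  age 7: 0.24 × 83 = 19.920
  age 8: 0.13 × 167 = 21.710
  age 9: 0.08 × 215 = 17.200
Maximum at age 8 (21.710).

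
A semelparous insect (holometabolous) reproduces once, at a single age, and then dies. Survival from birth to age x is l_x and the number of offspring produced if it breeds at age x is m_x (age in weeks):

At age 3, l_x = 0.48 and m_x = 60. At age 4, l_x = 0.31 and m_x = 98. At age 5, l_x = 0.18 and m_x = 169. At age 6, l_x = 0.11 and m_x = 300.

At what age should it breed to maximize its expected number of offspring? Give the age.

Expected offspring if breeding at age x = l_x × m_x:
  age 3: 0.48 × 60 = 28.800
  age 4: 0.31 × 98 = 30.380
  age 5: 0.18 × 169 = 30.420
  age 6: 0.11 × 300 = 33.000
Maximum at age 6 (33.000).

6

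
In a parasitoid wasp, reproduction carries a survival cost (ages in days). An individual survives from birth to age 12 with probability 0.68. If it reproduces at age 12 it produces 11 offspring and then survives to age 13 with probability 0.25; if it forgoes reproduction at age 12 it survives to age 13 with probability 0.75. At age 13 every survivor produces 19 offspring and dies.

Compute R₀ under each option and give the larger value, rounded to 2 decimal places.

10.71

breed at age 12: R₀ = 0.68 × (11 + 0.25 × 19) = 0.68 × 15.7500 = 10.7100
delay to age 13: R₀ = 0.68 × (0.75 × 19) = 0.68 × 14.2500 = 9.6900
Higher: breed at age 12 (10.7100).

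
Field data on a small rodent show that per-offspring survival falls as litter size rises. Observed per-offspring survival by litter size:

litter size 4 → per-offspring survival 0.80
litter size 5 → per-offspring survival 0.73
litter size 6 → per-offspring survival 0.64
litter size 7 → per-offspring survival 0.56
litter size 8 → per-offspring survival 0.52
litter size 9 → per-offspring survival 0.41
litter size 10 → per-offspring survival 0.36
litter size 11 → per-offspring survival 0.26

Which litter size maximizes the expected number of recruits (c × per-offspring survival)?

8

Expected recruits = c × s(c):
  c=4: 4 × 0.80 = 3.200
  c=5: 5 × 0.73 = 3.650
  c=6: 6 × 0.64 = 3.840
  c=7: 7 × 0.56 = 3.920
  c=8: 8 × 0.52 = 4.160
  c=9: 9 × 0.41 = 3.690
  c=10: 10 × 0.36 = 3.600
  c=11: 11 × 0.26 = 2.860
Maximum at c = 8 (4.160 recruits).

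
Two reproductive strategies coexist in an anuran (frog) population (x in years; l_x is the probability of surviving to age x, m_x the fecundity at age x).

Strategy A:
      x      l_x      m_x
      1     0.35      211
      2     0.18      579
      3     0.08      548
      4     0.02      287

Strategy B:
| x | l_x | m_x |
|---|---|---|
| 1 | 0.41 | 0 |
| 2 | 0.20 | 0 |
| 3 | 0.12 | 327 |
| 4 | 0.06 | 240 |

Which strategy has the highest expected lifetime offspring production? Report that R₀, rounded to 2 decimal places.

227.65

Strategy A: R₀ = 0.35×211 + 0.18×579 + 0.08×548 + 0.02×287 = 227.6500
Strategy B: R₀ = 0.41×0 + 0.20×0 + 0.12×327 + 0.06×240 = 53.6400
Highest R₀: strategy A with 227.6500.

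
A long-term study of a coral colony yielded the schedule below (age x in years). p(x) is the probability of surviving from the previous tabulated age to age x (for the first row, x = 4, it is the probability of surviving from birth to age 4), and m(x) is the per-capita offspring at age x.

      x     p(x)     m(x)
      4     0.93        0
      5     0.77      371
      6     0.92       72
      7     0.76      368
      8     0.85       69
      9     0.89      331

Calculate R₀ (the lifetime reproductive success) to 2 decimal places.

Survivorship from birth: l_x = p_4·p_5·…·p_x.
  l_4 = 0.93000
  l_5 = 0.71610
  l_6 = 0.65881
  l_7 = 0.50070
  l_8 = 0.42559
  l_9 = 0.37878
R₀ = Σ l_x m(x):
  age 4: 0.93000 × 0 = 0.0000
  age 5: 0.71610 × 371 = 265.6731
  age 6: 0.65881 × 72 = 47.4343
  age 7: 0.50070 × 368 = 184.2576
  age 8: 0.42559 × 69 = 29.3657
  age 9: 0.37878 × 331 = 125.3762
R₀ = 0.0000 + 265.6731 + 47.4343 + 184.2576 + 29.3657 + 125.3762 = 652.1069

652.11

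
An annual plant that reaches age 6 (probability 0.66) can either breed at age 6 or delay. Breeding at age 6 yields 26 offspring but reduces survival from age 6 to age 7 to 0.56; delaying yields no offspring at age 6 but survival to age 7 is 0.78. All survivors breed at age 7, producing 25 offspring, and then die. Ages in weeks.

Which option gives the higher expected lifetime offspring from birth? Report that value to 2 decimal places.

26.40

breed at age 6: R₀ = 0.66 × (26 + 0.56 × 25) = 0.66 × 40.0000 = 26.4000
delay to age 7: R₀ = 0.66 × (0.78 × 25) = 0.66 × 19.5000 = 12.8700
Higher: breed at age 6 (26.4000).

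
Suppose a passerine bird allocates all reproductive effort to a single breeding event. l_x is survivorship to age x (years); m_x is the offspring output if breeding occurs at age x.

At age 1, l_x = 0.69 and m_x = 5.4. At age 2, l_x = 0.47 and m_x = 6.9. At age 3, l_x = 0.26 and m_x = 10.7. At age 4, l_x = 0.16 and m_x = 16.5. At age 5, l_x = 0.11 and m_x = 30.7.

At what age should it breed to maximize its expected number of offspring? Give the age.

Expected offspring if breeding at age x = l_x × m_x:
  age 1: 0.69 × 5.4 = 3.726
  age 2: 0.47 × 6.9 = 3.243
  age 3: 0.26 × 10.7 = 2.782
  age 4: 0.16 × 16.5 = 2.640
  age 5: 0.11 × 30.7 = 3.377
Maximum at age 1 (3.726).

1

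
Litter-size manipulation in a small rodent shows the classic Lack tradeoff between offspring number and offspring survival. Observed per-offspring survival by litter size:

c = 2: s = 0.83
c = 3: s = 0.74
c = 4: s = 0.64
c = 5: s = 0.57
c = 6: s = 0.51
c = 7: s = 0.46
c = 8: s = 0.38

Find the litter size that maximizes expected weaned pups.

7

Expected weaned pups = c × s(c):
  c=2: 2 × 0.83 = 1.660
  c=3: 3 × 0.74 = 2.220
  c=4: 4 × 0.64 = 2.560
  c=5: 5 × 0.57 = 2.850
  c=6: 6 × 0.51 = 3.060
  c=7: 7 × 0.46 = 3.220
  c=8: 8 × 0.38 = 3.040
Maximum at c = 7 (3.220 weaned pups).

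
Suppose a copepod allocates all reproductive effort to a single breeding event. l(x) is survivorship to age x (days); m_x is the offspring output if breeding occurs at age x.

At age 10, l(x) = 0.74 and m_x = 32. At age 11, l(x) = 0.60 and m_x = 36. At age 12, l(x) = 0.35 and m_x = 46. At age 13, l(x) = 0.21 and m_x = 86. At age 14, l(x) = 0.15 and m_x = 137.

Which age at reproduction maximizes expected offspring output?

Expected offspring if breeding at age x = l(x) × m_x:
  age 10: 0.74 × 32 = 23.680
  age 11: 0.60 × 36 = 21.600
  age 12: 0.35 × 46 = 16.100
  age 13: 0.21 × 86 = 18.060
  age 14: 0.15 × 137 = 20.550
Maximum at age 10 (23.680).

10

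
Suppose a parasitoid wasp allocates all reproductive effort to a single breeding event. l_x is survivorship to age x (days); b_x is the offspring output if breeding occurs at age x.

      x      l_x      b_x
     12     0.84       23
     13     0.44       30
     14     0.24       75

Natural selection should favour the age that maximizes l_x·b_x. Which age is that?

Expected offspring if breeding at age x = l_x × b_x:
  age 12: 0.84 × 23 = 19.320
  age 13: 0.44 × 30 = 13.200
  age 14: 0.24 × 75 = 18.000
Maximum at age 12 (19.320).

12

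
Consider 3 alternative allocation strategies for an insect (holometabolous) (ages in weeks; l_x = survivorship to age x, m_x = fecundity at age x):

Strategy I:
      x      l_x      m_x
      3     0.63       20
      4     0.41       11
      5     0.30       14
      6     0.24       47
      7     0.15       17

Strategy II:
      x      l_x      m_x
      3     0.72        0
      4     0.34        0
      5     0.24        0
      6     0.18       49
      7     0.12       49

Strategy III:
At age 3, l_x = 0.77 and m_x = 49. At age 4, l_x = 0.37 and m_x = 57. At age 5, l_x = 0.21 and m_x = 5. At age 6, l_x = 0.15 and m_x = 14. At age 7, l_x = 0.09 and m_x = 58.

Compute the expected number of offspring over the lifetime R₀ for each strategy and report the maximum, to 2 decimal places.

67.19

Strategy I: R₀ = 0.63×20 + 0.41×11 + 0.30×14 + 0.24×47 + 0.15×17 = 35.1400
Strategy II: R₀ = 0.72×0 + 0.34×0 + 0.24×0 + 0.18×49 + 0.12×49 = 14.7000
Strategy III: R₀ = 0.77×49 + 0.37×57 + 0.21×5 + 0.15×14 + 0.09×58 = 67.1900
Highest R₀: strategy III with 67.1900.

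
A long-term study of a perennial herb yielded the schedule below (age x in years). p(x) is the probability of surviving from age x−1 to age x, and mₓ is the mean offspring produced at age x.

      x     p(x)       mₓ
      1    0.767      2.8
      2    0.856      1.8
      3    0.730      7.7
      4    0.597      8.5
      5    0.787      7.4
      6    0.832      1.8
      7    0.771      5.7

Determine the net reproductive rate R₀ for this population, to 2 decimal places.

Survivorship from birth: l_x = p_1·p_2·…·p_x.
  l_1 = 0.76700
  l_2 = 0.65655
  l_3 = 0.47928
  l_4 = 0.28613
  l_5 = 0.22519
  l_6 = 0.18735
  l_7 = 0.14445
R₀ = Σ l_x mₓ:
  age 1: 0.76700 × 2.8 = 2.1476
  age 2: 0.65655 × 1.8 = 1.1818
  age 3: 0.47928 × 7.7 = 3.6905
  age 4: 0.28613 × 8.5 = 2.4321
  age 5: 0.22519 × 7.4 = 1.6664
  age 6: 0.18735 × 1.8 = 0.3372
  age 7: 0.14445 × 5.7 = 0.8234
R₀ = 2.1476 + 1.1818 + 3.6905 + 2.4321 + 1.6664 + 0.3372 + 0.8234 = 12.2790

12.28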